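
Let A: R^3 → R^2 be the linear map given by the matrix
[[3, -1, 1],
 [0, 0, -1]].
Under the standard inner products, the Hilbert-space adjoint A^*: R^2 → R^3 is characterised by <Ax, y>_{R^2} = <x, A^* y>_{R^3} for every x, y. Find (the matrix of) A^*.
A^* = A^T =
[[3, 0],
 [-1, 0],
 [1, -1]]

For real matrices with standard dot products, the defining identity <Ax, y> = <x, A^* y> gives (Ax)^T y = x^T (A^*) y, i.e. x^T A^T y = x^T (A^*) y. Since this holds for all x, y, we must have A^* = A^T. Therefore
A^* =
[[3, 0],
 [-1, 0],
 [1, -1]].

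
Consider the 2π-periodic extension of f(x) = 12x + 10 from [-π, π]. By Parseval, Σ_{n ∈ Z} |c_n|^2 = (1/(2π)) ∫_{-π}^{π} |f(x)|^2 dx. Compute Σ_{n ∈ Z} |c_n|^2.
Σ |c_n|^2 = 48π^2 + 100

Expand and integrate term by term over [-π, π]:
  ∫ (12x)^2 dx = 144·(2π^3/3); ∫ 2·12·(10)·x dx = 0 (odd integrand); ∫ 10^2 dx = 100·2π.
So (1/(2π)) ∫_{-π}^{π} (12x + 10)^2 dx = 144π^2/3 + 100 = 48π^2 + 100.
Parseval ⇒ Σ |c_n|^2 = 48π^2 + 100.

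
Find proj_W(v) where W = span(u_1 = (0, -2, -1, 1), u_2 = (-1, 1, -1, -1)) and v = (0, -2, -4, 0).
proj_W(v) = (-7/5, -11/5, -16/5, 2/5)

Set up U = [u_1 | ... | u_2] ∈ R^(4×2). The projector onto W = col(U) is P = U (U^T U)^(-1) U^T.
Compute U^T U =
  [6, -2]
  [-2, 4],
and U^T v = (8, 2).
Solve U^T U · c = U^T v for the coefficients: c = (9/5, 7/5). The projection is proj_W(v) = U c.
Check: (v - proj_W(v)) · u_1 = 0  (should be 0).
Check: (v - proj_W(v)) · u_2 = 0  (should be 0).
Result: proj_W(v) = (-7/5, -11/5, -16/5, 2/5).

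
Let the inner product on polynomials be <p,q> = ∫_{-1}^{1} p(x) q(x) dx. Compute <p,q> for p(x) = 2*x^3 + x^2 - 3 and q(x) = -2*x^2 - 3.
<p,q> = 96/5

Expand the product: p(x)·q(x) = -4*x^5 - 2*x^4 - 6*x^3 + 3*x^2 + 9.
∫_{-1}^{1} of each monomial x^k gives [2/(k+1) if k even, 0 if k odd]. Integrating term-by-term (or equivalently evaluating the antiderivative F(x) = -2*x^6/3 - 2*x^5/5 - 3*x^4/2 + x^3 + 9*x at the endpoints):
  F(1) − F(−1) = 223/30 − (-353/30) = 96/5.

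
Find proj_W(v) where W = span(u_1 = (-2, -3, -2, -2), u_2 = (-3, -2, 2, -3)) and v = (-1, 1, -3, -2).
proj_W(v) = (-5/14, -9/7, -13/7, -5/14)

Set up U = [u_1 | ... | u_2] ∈ R^(4×2). The projector onto W = col(U) is P = U (U^T U)^(-1) U^T.
Compute U^T U =
  [21, 14]
  [14, 26],
and U^T v = (9, 1).
Solve U^T U · c = U^T v for the coefficients: c = (22/35, -3/10). The projection is proj_W(v) = U c.
Check: (v - proj_W(v)) · u_1 = 0  (should be 0).
Check: (v - proj_W(v)) · u_2 = 0  (should be 0).
Result: proj_W(v) = (-5/14, -9/7, -13/7, -5/14).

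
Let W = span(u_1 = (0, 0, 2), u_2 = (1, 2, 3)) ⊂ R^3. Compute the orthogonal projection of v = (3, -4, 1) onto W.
proj_W(v) = (-1, -2, 1)

Set up U = [u_1 | ... | u_2] ∈ R^(3×2). The projector onto W = col(U) is P = U (U^T U)^(-1) U^T.
Compute U^T U =
  [4, 6]
  [6, 14],
and U^T v = (2, -2).
Solve U^T U · c = U^T v for the coefficients: c = (2, -1). The projection is proj_W(v) = U c.
Check: (v - proj_W(v)) · u_1 = 0  (should be 0).
Check: (v - proj_W(v)) · u_2 = 0  (should be 0).
Result: proj_W(v) = (-1, -2, 1).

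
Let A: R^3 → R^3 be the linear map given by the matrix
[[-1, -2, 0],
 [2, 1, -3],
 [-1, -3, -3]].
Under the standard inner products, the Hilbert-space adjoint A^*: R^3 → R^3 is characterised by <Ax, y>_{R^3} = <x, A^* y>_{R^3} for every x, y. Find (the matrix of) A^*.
A^* = A^T =
[[-1, 2, -1],
 [-2, 1, -3],
 [0, -3, -3]]

For real matrices with standard dot products, the defining identity <Ax, y> = <x, A^* y> gives (Ax)^T y = x^T (A^*) y, i.e. x^T A^T y = x^T (A^*) y. Since this holds for all x, y, we must have A^* = A^T. Therefore
A^* =
[[-1, 2, -1],
 [-2, 1, -3],
 [0, -3, -3]].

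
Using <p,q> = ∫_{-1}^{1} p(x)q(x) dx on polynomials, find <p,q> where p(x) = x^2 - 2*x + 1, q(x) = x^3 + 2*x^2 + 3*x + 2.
<p,q> = 8/3

Expand the product: p(x)·q(x) = x^5 - 2*x^2 - x + 2.
∫_{-1}^{1} of each monomial x^k gives [2/(k+1) if k even, 0 if k odd]. Integrating term-by-term (or equivalently evaluating the antiderivative F(x) = x^6/6 - 2*x^3/3 - x^2/2 + 2*x at the endpoints):
  F(1) − F(−1) = 1 − (-5/3) = 8/3.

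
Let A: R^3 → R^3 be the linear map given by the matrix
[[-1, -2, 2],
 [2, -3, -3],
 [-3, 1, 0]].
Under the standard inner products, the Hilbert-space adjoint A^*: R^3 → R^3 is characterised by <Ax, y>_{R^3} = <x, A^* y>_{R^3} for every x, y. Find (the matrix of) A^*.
A^* = A^T =
[[-1, 2, -3],
 [-2, -3, 1],
 [2, -3, 0]]

For real matrices with standard dot products, the defining identity <Ax, y> = <x, A^* y> gives (Ax)^T y = x^T (A^*) y, i.e. x^T A^T y = x^T (A^*) y. Since this holds for all x, y, we must have A^* = A^T. Therefore
A^* =
[[-1, 2, -3],
 [-2, -3, 1],
 [2, -3, 0]].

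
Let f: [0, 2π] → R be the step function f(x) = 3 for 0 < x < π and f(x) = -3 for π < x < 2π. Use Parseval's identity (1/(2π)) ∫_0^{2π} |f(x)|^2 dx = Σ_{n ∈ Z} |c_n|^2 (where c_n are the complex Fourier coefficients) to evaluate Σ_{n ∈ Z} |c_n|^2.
Σ |c_n|^2 = 9

Parseval equates the L^2 energy of f (normalised by 1/(2π)) with the ℓ^2 sum of its Fourier coefficients: (1/(2π)) ∫_0^{2π} |f|^2 = Σ |c_n|^2.
Compute the left side: (1/(2π)) [∫_0^π 3^2 dx + ∫_π^{2π} (-3)^2 dx] = (1/(2π)) · (9π + 9π) = (9 + 9)/2 = 9.
So Σ_{n ∈ Z} |c_n|^2 = 9.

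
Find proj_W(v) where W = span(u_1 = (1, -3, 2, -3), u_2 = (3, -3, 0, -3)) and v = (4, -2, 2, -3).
proj_W(v) = (13/5, -16/5, 3/5, -16/5)

Set up U = [u_1 | ... | u_2] ∈ R^(4×2). The projector onto W = col(U) is P = U (U^T U)^(-1) U^T.
Compute U^T U =
  [23, 21]
  [21, 27],
and U^T v = (23, 27).
Solve U^T U · c = U^T v for the coefficients: c = (3/10, 23/30). The projection is proj_W(v) = U c.
Check: (v - proj_W(v)) · u_1 = 0  (should be 0).
Check: (v - proj_W(v)) · u_2 = 0  (should be 0).
Result: proj_W(v) = (13/5, -16/5, 3/5, -16/5).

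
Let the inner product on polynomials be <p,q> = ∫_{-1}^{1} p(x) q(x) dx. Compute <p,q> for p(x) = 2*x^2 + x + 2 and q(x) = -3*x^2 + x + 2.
<p,q> = 74/15

Expand the product: p(x)·q(x) = -6*x^4 - x^3 - x^2 + 4*x + 4.
∫_{-1}^{1} of each monomial x^k gives [2/(k+1) if k even, 0 if k odd]. Integrating term-by-term (or equivalently evaluating the antiderivative F(x) = -6*x^5/5 - x^4/4 - x^3/3 + 2*x^2 + 4*x at the endpoints):
  F(1) − F(−1) = 253/60 − (-43/60) = 74/15.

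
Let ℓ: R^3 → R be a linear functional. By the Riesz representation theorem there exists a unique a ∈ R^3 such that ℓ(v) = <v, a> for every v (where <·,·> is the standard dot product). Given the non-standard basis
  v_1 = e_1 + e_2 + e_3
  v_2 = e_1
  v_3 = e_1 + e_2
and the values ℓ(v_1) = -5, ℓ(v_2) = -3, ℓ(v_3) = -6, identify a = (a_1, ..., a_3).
a = (-3, -3, 1)

Write a = (a_1, ..., a_3) in the standard basis. For each basis vector v_i, ℓ(v_i) = <v_i, a> is a linear equation in the a_j's. Collect the n equations into a matrix system V a = ℓ, where row i of V is v_i (expressed in the standard basis). Since V is invertible (lower-triangular with 1s on the diagonal, up to permutation), solve by back-substitution:
  V =
[[1, 1, 1],
 [1, 0, 0],
 [1, 1, 0]]
  V a = (-5, -3, -6)
Solving gives a = (-3, -3, 1).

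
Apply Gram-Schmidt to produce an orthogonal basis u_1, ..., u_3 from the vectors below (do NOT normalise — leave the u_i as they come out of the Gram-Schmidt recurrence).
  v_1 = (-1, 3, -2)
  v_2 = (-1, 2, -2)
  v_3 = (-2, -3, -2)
Orthogonal basis:
  u_1 = (-1, 3, -2)
  u_2 = (-3/14, -5/14, -3/7)
  u_3 = (-4/5, 0, 2/5)

Apply the Gram-Schmidt recurrence
  u_1 = v_1
  u_i = v_i − Σ_{j<i} ((v_i · u_j) / (u_j · u_j)) · u_j.

Step by step this gives:
  u_1 = (-1, 3, -2)
  u_2 = (-3/14, -5/14, -3/7)
  u_3 = (-4/5, 0, 2/5)

Orthogonality check:
  u_2 · u_1 = 0 (should be 0)
  u_3 · u_1 = 0 (should be 0)
  u_3 · u_2 = 0 (should be 0)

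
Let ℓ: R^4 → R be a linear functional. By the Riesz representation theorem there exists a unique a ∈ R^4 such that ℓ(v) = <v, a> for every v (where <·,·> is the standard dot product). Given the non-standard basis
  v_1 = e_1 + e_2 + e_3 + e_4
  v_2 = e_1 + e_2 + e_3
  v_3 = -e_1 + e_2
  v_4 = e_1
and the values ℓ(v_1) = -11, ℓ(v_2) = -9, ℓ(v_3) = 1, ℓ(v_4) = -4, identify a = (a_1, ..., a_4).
a = (-4, -3, -2, -2)

Write a = (a_1, ..., a_4) in the standard basis. For each basis vector v_i, ℓ(v_i) = <v_i, a> is a linear equation in the a_j's. Collect the n equations into a matrix system V a = ℓ, where row i of V is v_i (expressed in the standard basis). Since V is invertible (lower-triangular with 1s on the diagonal, up to permutation), solve by back-substitution:
  V =
[[1, 1, 1, 1],
 [1, 1, 1, 0],
 [-1, 1, 0, 0],
 [1, 0, 0, 0]]
  V a = (-11, -9, 1, -4)
Solving gives a = (-4, -3, -2, -2).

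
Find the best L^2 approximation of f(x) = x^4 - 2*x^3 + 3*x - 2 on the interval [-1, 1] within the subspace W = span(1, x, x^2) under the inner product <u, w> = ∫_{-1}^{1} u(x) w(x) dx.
g(x) = 6*x^2/7 + 9*x/5 - 73/35

The best approximation g ∈ W is the orthogonal projection of f onto W. Writing g = a_0 + a_1 x + a_2 x^2, the coefficients solve the normal equations G · a = b where
  G_{ij} = <φ_i, φ_j> and b_i = <f, φ_i>, with φ_0 = 1, φ_1 = x, φ_2 = x^2.
G =
  [2, 0, 2/3]
  [0, 2/3, 0]
  [2/3, 0, 2/5],
b = (-18/5, 6/5, -22/21).
Solving gives a_0 = -73/35, a_1 = 9/5, a_2 = 6/7, so
  g(x) = 6*x^2/7 + 9*x/5 - 73/35.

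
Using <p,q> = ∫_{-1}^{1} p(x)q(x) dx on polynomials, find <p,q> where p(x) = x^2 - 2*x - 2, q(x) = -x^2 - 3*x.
<p,q> = 74/15

Expand the product: p(x)·q(x) = -x^4 - x^3 + 8*x^2 + 6*x.
∫_{-1}^{1} of each monomial x^k gives [2/(k+1) if k even, 0 if k odd]. Integrating term-by-term (or equivalently evaluating the antiderivative F(x) = -x^5/5 - x^4/4 + 8*x^3/3 + 3*x^2 at the endpoints):
  F(1) − F(−1) = 313/60 − (17/60) = 74/15.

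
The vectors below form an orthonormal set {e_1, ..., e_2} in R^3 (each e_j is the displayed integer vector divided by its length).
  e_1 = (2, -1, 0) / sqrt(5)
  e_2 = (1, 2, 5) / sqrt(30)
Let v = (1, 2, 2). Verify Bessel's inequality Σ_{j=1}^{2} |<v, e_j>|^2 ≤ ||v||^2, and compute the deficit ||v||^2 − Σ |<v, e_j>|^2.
Σ |<v, e_j>|^2 = 15/2; ||v||^2 = 9; deficit = 3/2

Write each e_j = u_j / sqrt(<u_j, u_j>) where u_j is the displayed integer vector. Then <v, e_j> = <v, u_j> / sqrt(<u_j, u_j>), so |<v, e_j>|^2 = <v, u_j>^2 / <u_j, u_j>.
Coefficients: <v, e_1> = 0/sqrt(5), <v, e_2> = 15/sqrt(30).
Square and sum: Σ |<v, e_j>|^2 = 15/2.
Compute ||v||^2 = v·v = 9.
Deficit = 9 − 15/2 = 3/2 ≥ 0, confirming Bessel's inequality. (The deficit equals ||v − Σ <v,e_j> e_j||^2, the squared distance from v to span{e_j}.)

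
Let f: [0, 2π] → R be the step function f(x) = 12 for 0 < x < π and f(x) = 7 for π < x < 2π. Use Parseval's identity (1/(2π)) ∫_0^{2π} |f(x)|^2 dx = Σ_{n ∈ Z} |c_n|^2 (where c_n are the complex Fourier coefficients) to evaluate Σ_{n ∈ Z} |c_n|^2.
Σ |c_n|^2 = 193/2

Parseval equates the L^2 energy of f (normalised by 1/(2π)) with the ℓ^2 sum of its Fourier coefficients: (1/(2π)) ∫_0^{2π} |f|^2 = Σ |c_n|^2.
Compute the left side: (1/(2π)) [∫_0^π 12^2 dx + ∫_π^{2π} 7^2 dx] = (1/(2π)) · (144π + 49π) = (144 + 49)/2 = 193/2.
So Σ_{n ∈ Z} |c_n|^2 = 193/2.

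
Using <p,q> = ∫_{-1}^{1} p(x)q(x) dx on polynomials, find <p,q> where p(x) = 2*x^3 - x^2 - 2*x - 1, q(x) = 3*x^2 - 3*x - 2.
<p,q> = 56/15

Expand the product: p(x)·q(x) = 6*x^5 - 9*x^4 - 7*x^3 + 5*x^2 + 7*x + 2.
∫_{-1}^{1} of each monomial x^k gives [2/(k+1) if k even, 0 if k odd]. Integrating term-by-term (or equivalently evaluating the antiderivative F(x) = x^6 - 9*x^5/5 - 7*x^4/4 + 5*x^3/3 + 7*x^2/2 + 2*x at the endpoints):
  F(1) − F(−1) = 277/60 − (53/60) = 56/15.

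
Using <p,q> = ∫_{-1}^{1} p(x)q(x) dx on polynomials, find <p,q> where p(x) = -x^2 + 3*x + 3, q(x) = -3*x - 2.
<p,q> = -50/3

Expand the product: p(x)·q(x) = 3*x^3 - 7*x^2 - 15*x - 6.
∫_{-1}^{1} of each monomial x^k gives [2/(k+1) if k even, 0 if k odd]. Integrating term-by-term (or equivalently evaluating the antiderivative F(x) = 3*x^4/4 - 7*x^3/3 - 15*x^2/2 - 6*x at the endpoints):
  F(1) − F(−1) = -181/12 − (19/12) = -50/3.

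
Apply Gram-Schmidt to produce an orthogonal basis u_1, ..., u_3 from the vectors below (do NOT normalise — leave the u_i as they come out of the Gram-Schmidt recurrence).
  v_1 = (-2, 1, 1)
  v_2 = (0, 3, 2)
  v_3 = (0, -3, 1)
Orthogonal basis:
  u_1 = (-2, 1, 1)
  u_2 = (5/3, 13/6, 7/6)
  u_3 = (18/53, -72/53, 108/53)

Apply the Gram-Schmidt recurrence
  u_1 = v_1
  u_i = v_i − Σ_{j<i} ((v_i · u_j) / (u_j · u_j)) · u_j.

Step by step this gives:
  u_1 = (-2, 1, 1)
  u_2 = (5/3, 13/6, 7/6)
  u_3 = (18/53, -72/53, 108/53)

Orthogonality check:
  u_2 · u_1 = 0 (should be 0)
  u_3 · u_1 = 0 (should be 0)
  u_3 · u_2 = 0 (should be 0)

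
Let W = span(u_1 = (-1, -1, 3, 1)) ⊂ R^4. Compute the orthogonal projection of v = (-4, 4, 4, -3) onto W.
proj_W(v) = (-3/4, -3/4, 9/4, 3/4)

Set up U = [u_1 | ... | u_1] ∈ R^(4×1). The projector onto W = col(U) is P = U (U^T U)^(-1) U^T.
Compute U^T U =
  [12],
and U^T v = (9).
Solve U^T U · c = U^T v for the coefficients: c = (3/4). The projection is proj_W(v) = U c.
Check: (v - proj_W(v)) · u_1 = 0  (should be 0).
Result: proj_W(v) = (-3/4, -3/4, 9/4, 3/4).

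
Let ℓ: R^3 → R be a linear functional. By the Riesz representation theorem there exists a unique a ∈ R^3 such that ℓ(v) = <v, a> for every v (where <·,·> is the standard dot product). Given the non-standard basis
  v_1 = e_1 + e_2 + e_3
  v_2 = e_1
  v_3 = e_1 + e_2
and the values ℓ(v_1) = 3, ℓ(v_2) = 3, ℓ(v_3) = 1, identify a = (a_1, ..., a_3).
a = (3, -2, 2)

Write a = (a_1, ..., a_3) in the standard basis. For each basis vector v_i, ℓ(v_i) = <v_i, a> is a linear equation in the a_j's. Collect the n equations into a matrix system V a = ℓ, where row i of V is v_i (expressed in the standard basis). Since V is invertible (lower-triangular with 1s on the diagonal, up to permutation), solve by back-substitution:
  V =
[[1, 1, 1],
 [1, 0, 0],
 [1, 1, 0]]
  V a = (3, 3, 1)
Solving gives a = (3, -2, 2).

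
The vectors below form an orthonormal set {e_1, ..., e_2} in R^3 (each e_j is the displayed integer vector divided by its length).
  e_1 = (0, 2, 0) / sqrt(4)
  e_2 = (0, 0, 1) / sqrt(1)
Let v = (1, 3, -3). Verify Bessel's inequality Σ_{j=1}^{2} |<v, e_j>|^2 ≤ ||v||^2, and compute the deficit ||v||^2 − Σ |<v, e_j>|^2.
Σ |<v, e_j>|^2 = 18; ||v||^2 = 19; deficit = 1

Write each e_j = u_j / sqrt(<u_j, u_j>) where u_j is the displayed integer vector. Then <v, e_j> = <v, u_j> / sqrt(<u_j, u_j>), so |<v, e_j>|^2 = <v, u_j>^2 / <u_j, u_j>.
Coefficients: <v, e_1> = 6/sqrt(4), <v, e_2> = -3/sqrt(1).
Square and sum: Σ |<v, e_j>|^2 = 18.
Compute ||v||^2 = v·v = 19.
Deficit = 19 − 18 = 1 ≥ 0, confirming Bessel's inequality. (The deficit equals ||v − Σ <v,e_j> e_j||^2, the squared distance from v to span{e_j}.)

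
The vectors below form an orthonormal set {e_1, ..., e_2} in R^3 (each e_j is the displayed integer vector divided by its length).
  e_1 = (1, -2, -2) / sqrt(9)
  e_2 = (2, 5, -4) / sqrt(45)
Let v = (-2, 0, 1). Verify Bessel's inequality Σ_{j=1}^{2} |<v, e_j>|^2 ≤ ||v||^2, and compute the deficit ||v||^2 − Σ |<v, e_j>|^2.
Σ |<v, e_j>|^2 = 16/5; ||v||^2 = 5; deficit = 9/5

Write each e_j = u_j / sqrt(<u_j, u_j>) where u_j is the displayed integer vector. Then <v, e_j> = <v, u_j> / sqrt(<u_j, u_j>), so |<v, e_j>|^2 = <v, u_j>^2 / <u_j, u_j>.
Coefficients: <v, e_1> = -4/sqrt(9), <v, e_2> = -8/sqrt(45).
Square and sum: Σ |<v, e_j>|^2 = 16/5.
Compute ||v||^2 = v·v = 5.
Deficit = 5 − 16/5 = 9/5 ≥ 0, confirming Bessel's inequality. (The deficit equals ||v − Σ <v,e_j> e_j||^2, the squared distance from v to span{e_j}.)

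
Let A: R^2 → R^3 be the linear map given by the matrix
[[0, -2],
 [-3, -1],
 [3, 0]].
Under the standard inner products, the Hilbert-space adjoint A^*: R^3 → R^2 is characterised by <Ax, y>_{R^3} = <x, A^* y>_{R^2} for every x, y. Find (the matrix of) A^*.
A^* = A^T =
[[0, -3, 3],
 [-2, -1, 0]]

For real matrices with standard dot products, the defining identity <Ax, y> = <x, A^* y> gives (Ax)^T y = x^T (A^*) y, i.e. x^T A^T y = x^T (A^*) y. Since this holds for all x, y, we must have A^* = A^T. Therefore
A^* =
[[0, -3, 3],
 [-2, -1, 0]].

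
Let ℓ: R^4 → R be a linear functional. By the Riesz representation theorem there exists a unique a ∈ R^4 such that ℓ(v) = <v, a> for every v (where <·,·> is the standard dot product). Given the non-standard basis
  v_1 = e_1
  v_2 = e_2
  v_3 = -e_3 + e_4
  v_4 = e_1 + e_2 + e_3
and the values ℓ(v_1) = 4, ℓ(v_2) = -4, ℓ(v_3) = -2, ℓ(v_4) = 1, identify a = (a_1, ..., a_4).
a = (4, -4, 1, -1)

Write a = (a_1, ..., a_4) in the standard basis. For each basis vector v_i, ℓ(v_i) = <v_i, a> is a linear equation in the a_j's. Collect the n equations into a matrix system V a = ℓ, where row i of V is v_i (expressed in the standard basis). Since V is invertible (lower-triangular with 1s on the diagonal, up to permutation), solve by back-substitution:
  V =
[[1, 0, 0, 0],
 [0, 1, 0, 0],
 [0, 0, -1, 1],
 [1, 1, 1, 0]]
  V a = (4, -4, -2, 1)
Solving gives a = (4, -4, 1, -1).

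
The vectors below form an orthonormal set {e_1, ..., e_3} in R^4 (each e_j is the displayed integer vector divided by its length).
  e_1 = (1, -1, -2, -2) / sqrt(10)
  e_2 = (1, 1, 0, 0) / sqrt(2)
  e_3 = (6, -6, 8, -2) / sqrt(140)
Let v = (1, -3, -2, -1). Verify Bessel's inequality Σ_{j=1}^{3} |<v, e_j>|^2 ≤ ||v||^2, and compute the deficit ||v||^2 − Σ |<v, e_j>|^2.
Σ |<v, e_j>|^2 = 89/7; ||v||^2 = 15; deficit = 16/7

Write each e_j = u_j / sqrt(<u_j, u_j>) where u_j is the displayed integer vector. Then <v, e_j> = <v, u_j> / sqrt(<u_j, u_j>), so |<v, e_j>|^2 = <v, u_j>^2 / <u_j, u_j>.
Coefficients: <v, e_1> = 10/sqrt(10), <v, e_2> = -2/sqrt(2), <v, e_3> = 10/sqrt(140).
Square and sum: Σ |<v, e_j>|^2 = 89/7.
Compute ||v||^2 = v·v = 15.
Deficit = 15 − 89/7 = 16/7 ≥ 0, confirming Bessel's inequality. (The deficit equals ||v − Σ <v,e_j> e_j||^2, the squared distance from v to span{e_j}.)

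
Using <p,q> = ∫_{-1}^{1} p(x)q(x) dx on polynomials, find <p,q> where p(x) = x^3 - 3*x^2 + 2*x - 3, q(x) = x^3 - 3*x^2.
<p,q> = 374/35

Expand the product: p(x)·q(x) = x^6 - 6*x^5 + 11*x^4 - 9*x^3 + 9*x^2.
∫_{-1}^{1} of each monomial x^k gives [2/(k+1) if k even, 0 if k odd]. Integrating term-by-term (or equivalently evaluating the antiderivative F(x) = x^7/7 - x^6 + 11*x^5/5 - 9*x^4/4 + 3*x^3 at the endpoints):
  F(1) − F(−1) = 293/140 − (-1203/140) = 374/35.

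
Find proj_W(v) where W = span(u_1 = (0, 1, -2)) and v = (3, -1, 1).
proj_W(v) = (0, -3/5, 6/5)

Set up U = [u_1 | ... | u_1] ∈ R^(3×1). The projector onto W = col(U) is P = U (U^T U)^(-1) U^T.
Compute U^T U =
  [5],
and U^T v = (-3).
Solve U^T U · c = U^T v for the coefficients: c = (-3/5). The projection is proj_W(v) = U c.
Check: (v - proj_W(v)) · u_1 = 0  (should be 0).
Result: proj_W(v) = (0, -3/5, 6/5).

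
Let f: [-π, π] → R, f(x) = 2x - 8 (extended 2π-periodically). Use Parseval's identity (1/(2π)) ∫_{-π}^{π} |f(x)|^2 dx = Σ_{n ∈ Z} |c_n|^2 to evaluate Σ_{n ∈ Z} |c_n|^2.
Σ |c_n|^2 = 4π^2/3 + 64

Expand and integrate term by term over [-π, π]:
  ∫ (2x)^2 dx = 4·(2π^3/3); ∫ 2·2·(-8)·x dx = 0 (odd integrand); ∫ (-8)^2 dx = 64·2π.
So (1/(2π)) ∫_{-π}^{π} (2x - 8)^2 dx = 4π^2/3 + 64 = 4π^2/3 + 64.
Parseval ⇒ Σ |c_n|^2 = 4π^2/3 + 64.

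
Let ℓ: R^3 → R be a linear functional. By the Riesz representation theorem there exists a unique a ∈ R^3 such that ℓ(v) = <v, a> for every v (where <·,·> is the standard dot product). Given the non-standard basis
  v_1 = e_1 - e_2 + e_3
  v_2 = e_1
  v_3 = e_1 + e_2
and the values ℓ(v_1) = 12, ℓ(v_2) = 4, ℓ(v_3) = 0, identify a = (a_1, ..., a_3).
a = (4, -4, 4)

Write a = (a_1, ..., a_3) in the standard basis. For each basis vector v_i, ℓ(v_i) = <v_i, a> is a linear equation in the a_j's. Collect the n equations into a matrix system V a = ℓ, where row i of V is v_i (expressed in the standard basis). Since V is invertible (lower-triangular with 1s on the diagonal, up to permutation), solve by back-substitution:
  V =
[[1, -1, 1],
 [1, 0, 0],
 [1, 1, 0]]
  V a = (12, 4, 0)
Solving gives a = (4, -4, 4).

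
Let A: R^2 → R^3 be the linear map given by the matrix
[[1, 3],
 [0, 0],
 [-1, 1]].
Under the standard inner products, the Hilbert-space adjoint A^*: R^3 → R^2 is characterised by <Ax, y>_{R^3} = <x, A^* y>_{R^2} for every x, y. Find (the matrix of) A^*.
A^* = A^T =
[[1, 0, -1],
 [3, 0, 1]]

For real matrices with standard dot products, the defining identity <Ax, y> = <x, A^* y> gives (Ax)^T y = x^T (A^*) y, i.e. x^T A^T y = x^T (A^*) y. Since this holds for all x, y, we must have A^* = A^T. Therefore
A^* =
[[1, 0, -1],
 [3, 0, 1]].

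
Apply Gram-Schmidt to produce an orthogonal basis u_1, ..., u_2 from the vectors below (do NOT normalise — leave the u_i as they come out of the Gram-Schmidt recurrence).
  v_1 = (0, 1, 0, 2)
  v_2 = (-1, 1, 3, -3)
Orthogonal basis:
  u_1 = (0, 1, 0, 2)
  u_2 = (-1, 2, 3, -1)

Apply the Gram-Schmidt recurrence
  u_1 = v_1
  u_i = v_i − Σ_{j<i} ((v_i · u_j) / (u_j · u_j)) · u_j.

Step by step this gives:
  u_1 = (0, 1, 0, 2)
  u_2 = (-1, 2, 3, -1)

Orthogonality check:
  u_2 · u_1 = 0 (should be 0)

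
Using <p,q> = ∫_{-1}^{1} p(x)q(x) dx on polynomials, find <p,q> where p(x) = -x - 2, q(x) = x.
<p,q> = -2/3

Expand the product: p(x)·q(x) = -x^2 - 2*x.
∫_{-1}^{1} of each monomial x^k gives [2/(k+1) if k even, 0 if k odd]. Integrating term-by-term (or equivalently evaluating the antiderivative F(x) = -x^3/3 - x^2 at the endpoints):
  F(1) − F(−1) = -4/3 − (-2/3) = -2/3.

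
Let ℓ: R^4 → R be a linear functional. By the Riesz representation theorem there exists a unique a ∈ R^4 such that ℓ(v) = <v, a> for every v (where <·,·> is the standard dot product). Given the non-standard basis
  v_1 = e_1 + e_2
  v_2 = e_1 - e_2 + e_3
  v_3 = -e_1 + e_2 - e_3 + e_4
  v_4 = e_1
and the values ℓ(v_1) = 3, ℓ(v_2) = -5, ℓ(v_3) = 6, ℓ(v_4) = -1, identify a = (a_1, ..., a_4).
a = (-1, 4, 0, 1)

Write a = (a_1, ..., a_4) in the standard basis. For each basis vector v_i, ℓ(v_i) = <v_i, a> is a linear equation in the a_j's. Collect the n equations into a matrix system V a = ℓ, where row i of V is v_i (expressed in the standard basis). Since V is invertible (lower-triangular with 1s on the diagonal, up to permutation), solve by back-substitution:
  V =
[[1, 1, 0, 0],
 [1, -1, 1, 0],
 [-1, 1, -1, 1],
 [1, 0, 0, 0]]
  V a = (3, -5, 6, -1)
Solving gives a = (-1, 4, 0, 1).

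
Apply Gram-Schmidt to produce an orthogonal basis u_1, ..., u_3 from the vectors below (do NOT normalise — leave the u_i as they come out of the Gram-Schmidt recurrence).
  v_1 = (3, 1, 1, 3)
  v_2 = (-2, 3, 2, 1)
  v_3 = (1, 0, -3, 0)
Orthogonal basis:
  u_1 = (3, 1, 1, 3)
  u_2 = (-23/10, 29/10, 19/10, 7/10)
  u_3 = (-3/89, 116/89, -191/89, 28/89)

Apply the Gram-Schmidt recurrence
  u_1 = v_1
  u_i = v_i − Σ_{j<i} ((v_i · u_j) / (u_j · u_j)) · u_j.

Step by step this gives:
  u_1 = (3, 1, 1, 3)
  u_2 = (-23/10, 29/10, 19/10, 7/10)
  u_3 = (-3/89, 116/89, -191/89, 28/89)

Orthogonality check:
  u_2 · u_1 = 0 (should be 0)
  u_3 · u_1 = 0 (should be 0)
  u_3 · u_2 = 0 (should be 0)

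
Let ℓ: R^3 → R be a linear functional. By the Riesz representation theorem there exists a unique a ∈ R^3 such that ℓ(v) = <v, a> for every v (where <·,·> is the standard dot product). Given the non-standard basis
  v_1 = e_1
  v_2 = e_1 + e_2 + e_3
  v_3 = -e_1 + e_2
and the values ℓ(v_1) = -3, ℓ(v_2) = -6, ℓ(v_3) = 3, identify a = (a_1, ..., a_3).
a = (-3, 0, -3)

Write a = (a_1, ..., a_3) in the standard basis. For each basis vector v_i, ℓ(v_i) = <v_i, a> is a linear equation in the a_j's. Collect the n equations into a matrix system V a = ℓ, where row i of V is v_i (expressed in the standard basis). Since V is invertible (lower-triangular with 1s on the diagonal, up to permutation), solve by back-substitution:
  V =
[[1, 0, 0],
 [1, 1, 1],
 [-1, 1, 0]]
  V a = (-3, -6, 3)
Solving gives a = (-3, 0, -3).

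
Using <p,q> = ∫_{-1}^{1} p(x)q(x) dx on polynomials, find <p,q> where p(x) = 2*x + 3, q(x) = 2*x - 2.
<p,q> = -28/3

Expand the product: p(x)·q(x) = 4*x^2 + 2*x - 6.
∫_{-1}^{1} of each monomial x^k gives [2/(k+1) if k even, 0 if k odd]. Integrating term-by-term (or equivalently evaluating the antiderivative F(x) = 4*x^3/3 + x^2 - 6*x at the endpoints):
  F(1) − F(−1) = -11/3 − (17/3) = -28/3.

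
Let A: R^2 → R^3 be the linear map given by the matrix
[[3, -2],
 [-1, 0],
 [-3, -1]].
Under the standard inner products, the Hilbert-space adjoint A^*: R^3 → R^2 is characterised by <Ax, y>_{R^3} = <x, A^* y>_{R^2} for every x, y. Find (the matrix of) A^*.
A^* = A^T =
[[3, -1, -3],
 [-2, 0, -1]]

For real matrices with standard dot products, the defining identity <Ax, y> = <x, A^* y> gives (Ax)^T y = x^T (A^*) y, i.e. x^T A^T y = x^T (A^*) y. Since this holds for all x, y, we must have A^* = A^T. Therefore
A^* =
[[3, -1, -3],
 [-2, 0, -1]].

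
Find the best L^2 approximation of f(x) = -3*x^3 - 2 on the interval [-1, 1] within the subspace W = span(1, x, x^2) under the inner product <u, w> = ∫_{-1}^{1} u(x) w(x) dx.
g(x) = -9*x/5 - 2

The best approximation g ∈ W is the orthogonal projection of f onto W. Writing g = a_0 + a_1 x + a_2 x^2, the coefficients solve the normal equations G · a = b where
  G_{ij} = <φ_i, φ_j> and b_i = <f, φ_i>, with φ_0 = 1, φ_1 = x, φ_2 = x^2.
G =
  [2, 0, 2/3]
  [0, 2/3, 0]
  [2/3, 0, 2/5],
b = (-4, -6/5, -4/3).
Solving gives a_0 = -2, a_1 = -9/5, a_2 = 0, so
  g(x) = -9*x/5 - 2.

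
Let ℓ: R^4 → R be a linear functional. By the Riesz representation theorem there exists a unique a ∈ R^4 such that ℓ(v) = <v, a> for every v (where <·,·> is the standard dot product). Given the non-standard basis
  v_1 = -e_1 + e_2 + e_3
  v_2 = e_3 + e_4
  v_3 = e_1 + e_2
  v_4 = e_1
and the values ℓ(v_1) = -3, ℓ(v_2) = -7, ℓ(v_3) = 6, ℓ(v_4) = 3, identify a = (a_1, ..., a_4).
a = (3, 3, -3, -4)

Write a = (a_1, ..., a_4) in the standard basis. For each basis vector v_i, ℓ(v_i) = <v_i, a> is a linear equation in the a_j's. Collect the n equations into a matrix system V a = ℓ, where row i of V is v_i (expressed in the standard basis). Since V is invertible (lower-triangular with 1s on the diagonal, up to permutation), solve by back-substitution:
  V =
[[-1, 1, 1, 0],
 [0, 0, 1, 1],
 [1, 1, 0, 0],
 [1, 0, 0, 0]]
  V a = (-3, -7, 6, 3)
Solving gives a = (3, 3, -3, -4).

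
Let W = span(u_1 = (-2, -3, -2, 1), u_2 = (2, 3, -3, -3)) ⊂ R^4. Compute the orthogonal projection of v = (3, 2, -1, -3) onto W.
proj_W(v) = (465/229, 1395/458, -290/229, -1069/458)

Set up U = [u_1 | ... | u_2] ∈ R^(4×2). The projector onto W = col(U) is P = U (U^T U)^(-1) U^T.
Compute U^T U =
  [18, -10]
  [-10, 31],
and U^T v = (-13, 24).
Solve U^T U · c = U^T v for the coefficients: c = (-163/458, 151/229). The projection is proj_W(v) = U c.
Check: (v - proj_W(v)) · u_1 = 0  (should be 0).
Check: (v - proj_W(v)) · u_2 = 0  (should be 0).
Result: proj_W(v) = (465/229, 1395/458, -290/229, -1069/458).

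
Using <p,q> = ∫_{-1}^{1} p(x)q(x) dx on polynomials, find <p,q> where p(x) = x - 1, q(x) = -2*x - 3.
<p,q> = 14/3

Expand the product: p(x)·q(x) = -2*x^2 - x + 3.
∫_{-1}^{1} of each monomial x^k gives [2/(k+1) if k even, 0 if k odd]. Integrating term-by-term (or equivalently evaluating the antiderivative F(x) = -2*x^3/3 - x^2/2 + 3*x at the endpoints):
  F(1) − F(−1) = 11/6 − (-17/6) = 14/3.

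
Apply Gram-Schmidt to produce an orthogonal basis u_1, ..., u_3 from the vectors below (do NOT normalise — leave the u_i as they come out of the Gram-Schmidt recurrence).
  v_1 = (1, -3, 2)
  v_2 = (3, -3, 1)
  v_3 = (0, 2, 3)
Orthogonal basis:
  u_1 = (1, -3, 2)
  u_2 = (2, 0, -1)
  u_3 = (6/5, 2, 12/5)

Apply the Gram-Schmidt recurrence
  u_1 = v_1
  u_i = v_i − Σ_{j<i} ((v_i · u_j) / (u_j · u_j)) · u_j.

Step by step this gives:
  u_1 = (1, -3, 2)
  u_2 = (2, 0, -1)
  u_3 = (6/5, 2, 12/5)

Orthogonality check:
  u_2 · u_1 = 0 (should be 0)
  u_3 · u_1 = 0 (should be 0)
  u_3 · u_2 = 0 (should be 0)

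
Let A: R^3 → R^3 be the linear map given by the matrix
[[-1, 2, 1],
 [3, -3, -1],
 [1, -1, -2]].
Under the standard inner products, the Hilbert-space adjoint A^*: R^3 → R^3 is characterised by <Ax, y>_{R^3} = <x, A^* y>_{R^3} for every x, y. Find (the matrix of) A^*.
A^* = A^T =
[[-1, 3, 1],
 [2, -3, -1],
 [1, -1, -2]]

For real matrices with standard dot products, the defining identity <Ax, y> = <x, A^* y> gives (Ax)^T y = x^T (A^*) y, i.e. x^T A^T y = x^T (A^*) y. Since this holds for all x, y, we must have A^* = A^T. Therefore
A^* =
[[-1, 3, 1],
 [2, -3, -1],
 [1, -1, -2]].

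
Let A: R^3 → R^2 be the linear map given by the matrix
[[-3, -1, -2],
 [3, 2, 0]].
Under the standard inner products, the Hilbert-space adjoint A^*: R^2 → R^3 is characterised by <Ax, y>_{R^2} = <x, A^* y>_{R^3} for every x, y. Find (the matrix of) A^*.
A^* = A^T =
[[-3, 3],
 [-1, 2],
 [-2, 0]]

For real matrices with standard dot products, the defining identity <Ax, y> = <x, A^* y> gives (Ax)^T y = x^T (A^*) y, i.e. x^T A^T y = x^T (A^*) y. Since this holds for all x, y, we must have A^* = A^T. Therefore
A^* =
[[-3, 3],
 [-1, 2],
 [-2, 0]].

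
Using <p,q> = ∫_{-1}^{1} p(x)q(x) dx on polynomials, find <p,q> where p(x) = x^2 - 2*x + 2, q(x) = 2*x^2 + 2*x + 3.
<p,q> = 74/5

Expand the product: p(x)·q(x) = 2*x^4 - 2*x^3 + 3*x^2 - 2*x + 6.
∫_{-1}^{1} of each monomial x^k gives [2/(k+1) if k even, 0 if k odd]. Integrating term-by-term (or equivalently evaluating the antiderivative F(x) = 2*x^5/5 - x^4/2 + x^3 - x^2 + 6*x at the endpoints):
  F(1) − F(−1) = 59/10 − (-89/10) = 74/5.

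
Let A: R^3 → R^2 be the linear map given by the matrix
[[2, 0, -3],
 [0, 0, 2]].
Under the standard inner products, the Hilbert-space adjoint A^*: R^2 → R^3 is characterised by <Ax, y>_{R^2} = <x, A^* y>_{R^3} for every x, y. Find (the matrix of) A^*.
A^* = A^T =
[[2, 0],
 [0, 0],
 [-3, 2]]

For real matrices with standard dot products, the defining identity <Ax, y> = <x, A^* y> gives (Ax)^T y = x^T (A^*) y, i.e. x^T A^T y = x^T (A^*) y. Since this holds for all x, y, we must have A^* = A^T. Therefore
A^* =
[[2, 0],
 [0, 0],
 [-3, 2]].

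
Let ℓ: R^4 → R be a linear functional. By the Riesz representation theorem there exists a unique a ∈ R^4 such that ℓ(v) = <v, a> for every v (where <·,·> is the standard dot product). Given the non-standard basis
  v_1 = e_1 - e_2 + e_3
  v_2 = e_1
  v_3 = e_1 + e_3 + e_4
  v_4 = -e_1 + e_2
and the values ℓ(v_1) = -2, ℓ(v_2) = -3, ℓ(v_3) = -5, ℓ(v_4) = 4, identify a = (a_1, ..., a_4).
a = (-3, 1, 2, -4)

Write a = (a_1, ..., a_4) in the standard basis. For each basis vector v_i, ℓ(v_i) = <v_i, a> is a linear equation in the a_j's. Collect the n equations into a matrix system V a = ℓ, where row i of V is v_i (expressed in the standard basis). Since V is invertible (lower-triangular with 1s on the diagonal, up to permutation), solve by back-substitution:
  V =
[[1, -1, 1, 0],
 [1, 0, 0, 0],
 [1, 0, 1, 1],
 [-1, 1, 0, 0]]
  V a = (-2, -3, -5, 4)
Solving gives a = (-3, 1, 2, -4).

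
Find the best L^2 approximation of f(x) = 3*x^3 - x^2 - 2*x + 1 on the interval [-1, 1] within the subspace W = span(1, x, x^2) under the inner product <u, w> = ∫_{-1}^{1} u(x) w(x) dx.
g(x) = -x^2 - x/5 + 1

The best approximation g ∈ W is the orthogonal projection of f onto W. Writing g = a_0 + a_1 x + a_2 x^2, the coefficients solve the normal equations G · a = b where
  G_{ij} = <φ_i, φ_j> and b_i = <f, φ_i>, with φ_0 = 1, φ_1 = x, φ_2 = x^2.
G =
  [2, 0, 2/3]
  [0, 2/3, 0]
  [2/3, 0, 2/5],
b = (4/3, -2/15, 4/15).
Solving gives a_0 = 1, a_1 = -1/5, a_2 = -1, so
  g(x) = -x^2 - x/5 + 1.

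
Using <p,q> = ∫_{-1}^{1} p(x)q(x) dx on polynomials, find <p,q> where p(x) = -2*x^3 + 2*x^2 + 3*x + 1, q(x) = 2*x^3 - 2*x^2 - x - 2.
<p,q> = -334/35

Expand the product: p(x)·q(x) = -4*x^6 + 8*x^5 + 4*x^4 - 2*x^3 - 9*x^2 - 7*x - 2.
∫_{-1}^{1} of each monomial x^k gives [2/(k+1) if k even, 0 if k odd]. Integrating term-by-term (or equivalently evaluating the antiderivative F(x) = -4*x^7/7 + 4*x^6/3 + 4*x^5/5 - x^4/2 - 3*x^3 - 7*x^2/2 - 2*x at the endpoints):
  F(1) − F(−1) = -781/105 − (221/105) = -334/35.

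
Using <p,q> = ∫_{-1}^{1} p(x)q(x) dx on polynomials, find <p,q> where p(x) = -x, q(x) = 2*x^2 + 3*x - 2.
<p,q> = -2

Expand the product: p(x)·q(x) = -2*x^3 - 3*x^2 + 2*x.
∫_{-1}^{1} of each monomial x^k gives [2/(k+1) if k even, 0 if k odd]. Integrating term-by-term (or equivalently evaluating the antiderivative F(x) = -x^4/2 - x^3 + x^2 at the endpoints):
  F(1) − F(−1) = -1/2 − (3/2) = -2.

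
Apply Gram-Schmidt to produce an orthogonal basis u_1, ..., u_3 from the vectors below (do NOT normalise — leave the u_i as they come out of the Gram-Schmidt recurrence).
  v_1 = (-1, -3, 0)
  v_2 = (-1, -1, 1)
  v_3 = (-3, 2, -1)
Orthogonal basis:
  u_1 = (-1, -3, 0)
  u_2 = (-3/5, 1/5, 1)
  u_3 = (-39/14, 13/14, -13/7)

Apply the Gram-Schmidt recurrence
  u_1 = v_1
  u_i = v_i − Σ_{j<i} ((v_i · u_j) / (u_j · u_j)) · u_j.

Step by step this gives:
  u_1 = (-1, -3, 0)
  u_2 = (-3/5, 1/5, 1)
  u_3 = (-39/14, 13/14, -13/7)

Orthogonality check:
  u_2 · u_1 = 0 (should be 0)
  u_3 · u_1 = 0 (should be 0)
  u_3 · u_2 = 0 (should be 0)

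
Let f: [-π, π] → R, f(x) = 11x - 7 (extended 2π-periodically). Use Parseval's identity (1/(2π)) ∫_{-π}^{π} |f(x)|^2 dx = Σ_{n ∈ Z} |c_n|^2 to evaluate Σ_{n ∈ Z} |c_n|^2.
Σ |c_n|^2 = 121π^2/3 + 49

Expand and integrate term by term over [-π, π]:
  ∫ (11x)^2 dx = 121·(2π^3/3); ∫ 2·11·(-7)·x dx = 0 (odd integrand); ∫ (-7)^2 dx = 49·2π.
So (1/(2π)) ∫_{-π}^{π} (11x - 7)^2 dx = 121π^2/3 + 49 = 121π^2/3 + 49.
Parseval ⇒ Σ |c_n|^2 = 121π^2/3 + 49.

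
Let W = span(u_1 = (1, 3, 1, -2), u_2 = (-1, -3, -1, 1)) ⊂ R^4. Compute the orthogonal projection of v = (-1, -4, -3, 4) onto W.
proj_W(v) = (-16/11, -48/11, -16/11, 4)

Set up U = [u_1 | ... | u_2] ∈ R^(4×2). The projector onto W = col(U) is P = U (U^T U)^(-1) U^T.
Compute U^T U =
  [15, -13]
  [-13, 12],
and U^T v = (-24, 20).
Solve U^T U · c = U^T v for the coefficients: c = (-28/11, -12/11). The projection is proj_W(v) = U c.
Check: (v - proj_W(v)) · u_1 = 0  (should be 0).
Check: (v - proj_W(v)) · u_2 = 0  (should be 0).
Result: proj_W(v) = (-16/11, -48/11, -16/11, 4).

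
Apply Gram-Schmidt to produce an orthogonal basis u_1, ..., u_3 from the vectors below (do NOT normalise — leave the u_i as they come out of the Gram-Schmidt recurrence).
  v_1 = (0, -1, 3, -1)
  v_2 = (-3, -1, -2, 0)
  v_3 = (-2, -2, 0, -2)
Orthogonal basis:
  u_1 = (0, -1, 3, -1)
  u_2 = (-3, -16/11, -7/11, -5/11)
  u_3 = (22/43, -18/43, -24/43, -54/43)

Apply the Gram-Schmidt recurrence
  u_1 = v_1
  u_i = v_i − Σ_{j<i} ((v_i · u_j) / (u_j · u_j)) · u_j.

Step by step this gives:
  u_1 = (0, -1, 3, -1)
  u_2 = (-3, -16/11, -7/11, -5/11)
  u_3 = (22/43, -18/43, -24/43, -54/43)

Orthogonality check:
  u_2 · u_1 = 0 (should be 0)
  u_3 · u_1 = 0 (should be 0)
  u_3 · u_2 = 0 (should be 0)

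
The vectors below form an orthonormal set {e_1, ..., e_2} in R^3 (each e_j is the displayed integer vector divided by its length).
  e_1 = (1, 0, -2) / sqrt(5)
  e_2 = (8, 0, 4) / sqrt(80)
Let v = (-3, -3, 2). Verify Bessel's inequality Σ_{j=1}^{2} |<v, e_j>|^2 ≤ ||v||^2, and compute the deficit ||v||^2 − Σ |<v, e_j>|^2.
Σ |<v, e_j>|^2 = 13; ||v||^2 = 22; deficit = 9

Write each e_j = u_j / sqrt(<u_j, u_j>) where u_j is the displayed integer vector. Then <v, e_j> = <v, u_j> / sqrt(<u_j, u_j>), so |<v, e_j>|^2 = <v, u_j>^2 / <u_j, u_j>.
Coefficients: <v, e_1> = -7/sqrt(5), <v, e_2> = -16/sqrt(80).
Square and sum: Σ |<v, e_j>|^2 = 13.
Compute ||v||^2 = v·v = 22.
Deficit = 22 − 13 = 9 ≥ 0, confirming Bessel's inequality. (The deficit equals ||v − Σ <v,e_j> e_j||^2, the squared distance from v to span{e_j}.)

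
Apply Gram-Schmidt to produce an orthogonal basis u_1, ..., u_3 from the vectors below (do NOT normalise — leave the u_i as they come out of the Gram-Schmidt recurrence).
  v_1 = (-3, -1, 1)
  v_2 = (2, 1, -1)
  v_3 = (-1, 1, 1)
Orthogonal basis:
  u_1 = (-3, -1, 1)
  u_2 = (-2/11, 3/11, -3/11)
  u_3 = (0, 1, 1)

Apply the Gram-Schmidt recurrence
  u_1 = v_1
  u_i = v_i − Σ_{j<i} ((v_i · u_j) / (u_j · u_j)) · u_j.

Step by step this gives:
  u_1 = (-3, -1, 1)
  u_2 = (-2/11, 3/11, -3/11)
  u_3 = (0, 1, 1)

Orthogonality check:
  u_2 · u_1 = 0 (should be 0)
  u_3 · u_1 = 0 (should be 0)
  u_3 · u_2 = 0 (should be 0)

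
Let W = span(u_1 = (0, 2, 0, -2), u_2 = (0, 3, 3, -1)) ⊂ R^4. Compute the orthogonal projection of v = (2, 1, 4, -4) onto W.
proj_W(v) = (0, 73/22, 27/11, -37/22)

Set up U = [u_1 | ... | u_2] ∈ R^(4×2). The projector onto W = col(U) is P = U (U^T U)^(-1) U^T.
Compute U^T U =
  [8, 8]
  [8, 19],
and U^T v = (10, 19).
Solve U^T U · c = U^T v for the coefficients: c = (19/44, 9/11). The projection is proj_W(v) = U c.
Check: (v - proj_W(v)) · u_1 = 0  (should be 0).
Check: (v - proj_W(v)) · u_2 = 0  (should be 0).
Result: proj_W(v) = (0, 73/22, 27/11, -37/22).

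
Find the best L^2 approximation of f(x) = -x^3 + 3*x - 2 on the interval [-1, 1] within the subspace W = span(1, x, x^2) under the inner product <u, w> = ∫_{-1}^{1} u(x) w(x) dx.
g(x) = 12*x/5 - 2

The best approximation g ∈ W is the orthogonal projection of f onto W. Writing g = a_0 + a_1 x + a_2 x^2, the coefficients solve the normal equations G · a = b where
  G_{ij} = <φ_i, φ_j> and b_i = <f, φ_i>, with φ_0 = 1, φ_1 = x, φ_2 = x^2.
G =
  [2, 0, 2/3]
  [0, 2/3, 0]
  [2/3, 0, 2/5],
b = (-4, 8/5, -4/3).
Solving gives a_0 = -2, a_1 = 12/5, a_2 = 0, so
  g(x) = 12*x/5 - 2.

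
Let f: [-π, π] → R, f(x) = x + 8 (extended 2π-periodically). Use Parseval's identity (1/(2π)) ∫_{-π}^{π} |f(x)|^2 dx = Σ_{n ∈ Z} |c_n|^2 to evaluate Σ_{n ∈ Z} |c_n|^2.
Σ |c_n|^2 = π^2/3 + 64

Expand and integrate term by term over [-π, π]:
  ∫ (x)^2 dx = 1·(2π^3/3); ∫ 2·1·(8)·x dx = 0 (odd integrand); ∫ 8^2 dx = 64·2π.
So (1/(2π)) ∫_{-π}^{π} (x + 8)^2 dx = 1π^2/3 + 64 = π^2/3 + 64.
Parseval ⇒ Σ |c_n|^2 = π^2/3 + 64.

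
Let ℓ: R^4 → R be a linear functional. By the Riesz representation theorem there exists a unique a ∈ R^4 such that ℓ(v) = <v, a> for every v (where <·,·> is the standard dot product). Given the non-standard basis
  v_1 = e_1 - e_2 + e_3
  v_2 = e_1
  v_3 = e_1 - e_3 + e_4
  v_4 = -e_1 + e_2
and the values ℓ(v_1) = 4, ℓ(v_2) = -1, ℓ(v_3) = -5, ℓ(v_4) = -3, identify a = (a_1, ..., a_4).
a = (-1, -4, 1, -3)

Write a = (a_1, ..., a_4) in the standard basis. For each basis vector v_i, ℓ(v_i) = <v_i, a> is a linear equation in the a_j's. Collect the n equations into a matrix system V a = ℓ, where row i of V is v_i (expressed in the standard basis). Since V is invertible (lower-triangular with 1s on the diagonal, up to permutation), solve by back-substitution:
  V =
[[1, -1, 1, 0],
 [1, 0, 0, 0],
 [1, 0, -1, 1],
 [-1, 1, 0, 0]]
  V a = (4, -1, -5, -3)
Solving gives a = (-1, -4, 1, -3).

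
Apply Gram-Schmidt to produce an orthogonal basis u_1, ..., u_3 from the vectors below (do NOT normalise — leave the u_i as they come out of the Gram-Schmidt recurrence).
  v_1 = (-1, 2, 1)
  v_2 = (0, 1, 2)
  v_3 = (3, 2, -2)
Orthogonal basis:
  u_1 = (-1, 2, 1)
  u_2 = (2/3, -1/3, 4/3)
  u_3 = (45/14, 15/7, -15/14)

Apply the Gram-Schmidt recurrence
  u_1 = v_1
  u_i = v_i − Σ_{j<i} ((v_i · u_j) / (u_j · u_j)) · u_j.

Step by step this gives:
  u_1 = (-1, 2, 1)
  u_2 = (2/3, -1/3, 4/3)
  u_3 = (45/14, 15/7, -15/14)

Orthogonality check:
  u_2 · u_1 = 0 (should be 0)
  u_3 · u_1 = 0 (should be 0)
  u_3 · u_2 = 0 (should be 0)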